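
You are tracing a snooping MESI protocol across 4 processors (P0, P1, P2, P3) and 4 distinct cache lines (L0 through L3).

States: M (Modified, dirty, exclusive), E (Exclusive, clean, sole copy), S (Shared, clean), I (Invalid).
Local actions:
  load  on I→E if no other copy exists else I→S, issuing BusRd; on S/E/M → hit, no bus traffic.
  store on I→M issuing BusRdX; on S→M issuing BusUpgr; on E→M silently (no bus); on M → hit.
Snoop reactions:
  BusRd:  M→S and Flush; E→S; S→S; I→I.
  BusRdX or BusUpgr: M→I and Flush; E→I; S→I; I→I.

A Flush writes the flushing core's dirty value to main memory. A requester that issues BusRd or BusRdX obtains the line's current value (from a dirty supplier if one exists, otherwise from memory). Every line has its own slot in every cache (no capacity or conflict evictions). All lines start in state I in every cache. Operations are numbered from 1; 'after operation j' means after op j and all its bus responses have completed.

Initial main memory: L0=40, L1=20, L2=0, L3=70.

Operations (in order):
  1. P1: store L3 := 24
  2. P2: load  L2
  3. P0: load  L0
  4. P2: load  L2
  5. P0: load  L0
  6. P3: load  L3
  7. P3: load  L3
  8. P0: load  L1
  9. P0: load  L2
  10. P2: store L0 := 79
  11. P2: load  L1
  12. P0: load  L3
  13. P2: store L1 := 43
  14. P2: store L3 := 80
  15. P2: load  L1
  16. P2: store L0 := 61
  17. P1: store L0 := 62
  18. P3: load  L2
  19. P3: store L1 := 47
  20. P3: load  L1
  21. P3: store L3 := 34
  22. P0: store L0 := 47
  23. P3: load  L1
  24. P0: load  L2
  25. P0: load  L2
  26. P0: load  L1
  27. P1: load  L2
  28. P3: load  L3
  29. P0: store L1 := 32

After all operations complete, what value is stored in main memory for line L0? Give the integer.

[1] P1: store L3 := 24 | P0:I, P1:M(24), P2:I, P3:I | bus: BusRdX
[2] P2: load  L2 | P0:I, P1:I, P2:E(0), P3:I | bus: BusRd
[3] P0: load  L0 | P0:E(40), P1:I, P2:I, P3:I | bus: BusRd
[4] P2: load  L2 | P0:I, P1:I, P2:E(0), P3:I | bus: none
[5] P0: load  L0 | P0:E(40), P1:I, P2:I, P3:I | bus: none
[6] P3: load  L3 | P0:I, P1:S(24), P2:I, P3:S(24) | bus: BusRd,Flush
[7] P3: load  L3 | P0:I, P1:S(24), P2:I, P3:S(24) | bus: none
[8] P0: load  L1 | P0:E(20), P1:I, P2:I, P3:I | bus: BusRd
[9] P0: load  L2 | P0:S(0), P1:I, P2:S(0), P3:I | bus: BusRd
[10] P2: store L0 := 79 | P0:I, P1:I, P2:M(79), P3:I | bus: BusRdX
[11] P2: load  L1 | P0:S(20), P1:I, P2:S(20), P3:I | bus: BusRd
[12] P0: load  L3 | P0:S(24), P1:S(24), P2:I, P3:S(24) | bus: BusRd
[13] P2: store L1 := 43 | P0:I, P1:I, P2:M(43), P3:I | bus: BusUpgr
[14] P2: store L3 := 80 | P0:I, P1:I, P2:M(80), P3:I | bus: BusRdX
[15] P2: load  L1 | P0:I, P1:I, P2:M(43), P3:I | bus: none
[16] P2: store L0 := 61 | P0:I, P1:I, P2:M(61), P3:I | bus: none
[17] P1: store L0 := 62 | P0:I, P1:M(62), P2:I, P3:I | bus: BusRdX,Flush
[18] P3: load  L2 | P0:S(0), P1:I, P2:S(0), P3:S(0) | bus: BusRd
[19] P3: store L1 := 47 | P0:I, P1:I, P2:I, P3:M(47) | bus: BusRdX,Flush
[20] P3: load  L1 | P0:I, P1:I, P2:I, P3:M(47) | bus: none
[21] P3: store L3 := 34 | P0:I, P1:I, P2:I, P3:M(34) | bus: BusRdX,Flush
[22] P0: store L0 := 47 | P0:M(47), P1:I, P2:I, P3:I | bus: BusRdX,Flush
[23] P3: load  L1 | P0:I, P1:I, P2:I, P3:M(47) | bus: none
[24] P0: load  L2 | P0:S(0), P1:I, P2:S(0), P3:S(0) | bus: none
[25] P0: load  L2 | P0:S(0), P1:I, P2:S(0), P3:S(0) | bus: none
[26] P0: load  L1 | P0:S(47), P1:I, P2:I, P3:S(47) | bus: BusRd,Flush
[27] P1: load  L2 | P0:S(0), P1:S(0), P2:S(0), P3:S(0) | bus: BusRd
[28] P3: load  L3 | P0:I, P1:I, P2:I, P3:M(34) | bus: none
[29] P0: store L1 := 32 | P0:M(32), P1:I, P2:I, P3:I | bus: BusUpgr

memory[L0] = 62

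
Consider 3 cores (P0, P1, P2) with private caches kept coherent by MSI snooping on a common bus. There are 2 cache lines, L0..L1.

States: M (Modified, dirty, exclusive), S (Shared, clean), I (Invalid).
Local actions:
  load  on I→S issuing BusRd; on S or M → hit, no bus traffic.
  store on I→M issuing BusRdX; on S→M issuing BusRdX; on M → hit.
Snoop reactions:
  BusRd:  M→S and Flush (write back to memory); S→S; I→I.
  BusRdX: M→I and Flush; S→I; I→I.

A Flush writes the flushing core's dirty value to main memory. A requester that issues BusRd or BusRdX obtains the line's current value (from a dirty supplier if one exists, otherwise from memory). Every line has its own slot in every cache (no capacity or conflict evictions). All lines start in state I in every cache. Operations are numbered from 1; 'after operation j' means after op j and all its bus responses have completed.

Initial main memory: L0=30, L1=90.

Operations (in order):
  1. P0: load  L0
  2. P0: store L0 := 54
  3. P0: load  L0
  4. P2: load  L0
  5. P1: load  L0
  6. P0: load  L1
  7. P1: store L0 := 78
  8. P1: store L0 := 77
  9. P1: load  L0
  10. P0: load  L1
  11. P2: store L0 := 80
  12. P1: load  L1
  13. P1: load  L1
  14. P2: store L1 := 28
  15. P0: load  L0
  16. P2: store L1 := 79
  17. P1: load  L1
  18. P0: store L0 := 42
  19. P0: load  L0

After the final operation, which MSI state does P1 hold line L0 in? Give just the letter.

state = I

step 1: P0: load  L0  ⟶  SII  (L0)  txn=BusRd  M[L0]=30
step 2: P0: store L0 := 54  ⟶  MII  (L0)  txn=BusRdX  M[L0]=30
step 3: P0: load  L0  ⟶  MII  (L0)  txn=∅  M[L0]=30
step 4: P2: load  L0  ⟶  SIS  (L0)  txn=BusRd+Flush  M[L0]=54
step 5: P1: load  L0  ⟶  SSS  (L0)  txn=BusRd  M[L0]=54
step 6: P0: load  L1  ⟶  SII  (L1)  txn=BusRd  M[L1]=90
step 7: P1: store L0 := 78  ⟶  IMI  (L0)  txn=BusRdX  M[L0]=54
step 8: P1: store L0 := 77  ⟶  IMI  (L0)  txn=∅  M[L0]=54
step 9: P1: load  L0  ⟶  IMI  (L0)  txn=∅  M[L0]=54
step 10: P0: load  L1  ⟶  SII  (L1)  txn=∅  M[L1]=90
step 11: P2: store L0 := 80  ⟶  IIM  (L0)  txn=BusRdX+Flush  M[L0]=77
step 12: P1: load  L1  ⟶  SSI  (L1)  txn=BusRd  M[L1]=90
step 13: P1: load  L1  ⟶  SSI  (L1)  txn=∅  M[L1]=90
step 14: P2: store L1 := 28  ⟶  IIM  (L1)  txn=BusRdX  M[L1]=90
step 15: P0: load  L0  ⟶  SIS  (L0)  txn=BusRd+Flush  M[L0]=80
step 16: P2: store L1 := 79  ⟶  IIM  (L1)  txn=∅  M[L1]=90
step 17: P1: load  L1  ⟶  ISS  (L1)  txn=BusRd+Flush  M[L1]=79
step 18: P0: store L0 := 42  ⟶  MII  (L0)  txn=BusRdX  M[L0]=80
step 19: P0: load  L0  ⟶  MII  (L0)  txn=∅  M[L0]=80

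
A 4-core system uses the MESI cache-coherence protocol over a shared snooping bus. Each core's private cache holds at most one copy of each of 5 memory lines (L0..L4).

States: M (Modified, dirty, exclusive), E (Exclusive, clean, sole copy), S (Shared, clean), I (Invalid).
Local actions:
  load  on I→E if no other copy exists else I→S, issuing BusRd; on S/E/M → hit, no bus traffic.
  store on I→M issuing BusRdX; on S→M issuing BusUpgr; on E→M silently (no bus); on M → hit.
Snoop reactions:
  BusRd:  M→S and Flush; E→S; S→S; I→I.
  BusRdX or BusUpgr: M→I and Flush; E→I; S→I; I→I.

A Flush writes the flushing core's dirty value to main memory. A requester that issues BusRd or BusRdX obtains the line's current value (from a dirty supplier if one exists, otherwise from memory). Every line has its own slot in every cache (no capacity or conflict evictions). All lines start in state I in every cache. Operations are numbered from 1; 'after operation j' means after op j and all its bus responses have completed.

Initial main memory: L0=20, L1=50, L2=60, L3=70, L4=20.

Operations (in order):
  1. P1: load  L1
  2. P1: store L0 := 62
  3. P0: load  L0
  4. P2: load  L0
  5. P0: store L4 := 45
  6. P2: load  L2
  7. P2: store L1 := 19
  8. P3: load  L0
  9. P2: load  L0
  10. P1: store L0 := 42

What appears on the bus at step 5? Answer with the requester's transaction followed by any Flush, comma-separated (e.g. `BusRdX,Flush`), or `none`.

bus = BusRdX

step 1: P1: load  L1  ⟶  IEII  (L1)  txn=BusRd  M[L1]=50
step 2: P1: store L0 := 62  ⟶  IMII  (L0)  txn=BusRdX  M[L0]=20
step 3: P0: load  L0  ⟶  SSII  (L0)  txn=BusRd+Flush  M[L0]=62
step 4: P2: load  L0  ⟶  SSSI  (L0)  txn=BusRd  M[L0]=62
step 5: P0: store L4 := 45  ⟶  MIII  (L4)  txn=BusRdX  M[L4]=20
step 6: P2: load  L2  ⟶  IIEI  (L2)  txn=BusRd  M[L2]=60
step 7: P2: store L1 := 19  ⟶  IIMI  (L1)  txn=BusRdX  M[L1]=50
step 8: P3: load  L0  ⟶  SSSS  (L0)  txn=BusRd  M[L0]=62
step 9: P2: load  L0  ⟶  SSSS  (L0)  txn=∅  M[L0]=62
step 10: P1: store L0 := 42  ⟶  IMII  (L0)  txn=BusUpgr  M[L0]=62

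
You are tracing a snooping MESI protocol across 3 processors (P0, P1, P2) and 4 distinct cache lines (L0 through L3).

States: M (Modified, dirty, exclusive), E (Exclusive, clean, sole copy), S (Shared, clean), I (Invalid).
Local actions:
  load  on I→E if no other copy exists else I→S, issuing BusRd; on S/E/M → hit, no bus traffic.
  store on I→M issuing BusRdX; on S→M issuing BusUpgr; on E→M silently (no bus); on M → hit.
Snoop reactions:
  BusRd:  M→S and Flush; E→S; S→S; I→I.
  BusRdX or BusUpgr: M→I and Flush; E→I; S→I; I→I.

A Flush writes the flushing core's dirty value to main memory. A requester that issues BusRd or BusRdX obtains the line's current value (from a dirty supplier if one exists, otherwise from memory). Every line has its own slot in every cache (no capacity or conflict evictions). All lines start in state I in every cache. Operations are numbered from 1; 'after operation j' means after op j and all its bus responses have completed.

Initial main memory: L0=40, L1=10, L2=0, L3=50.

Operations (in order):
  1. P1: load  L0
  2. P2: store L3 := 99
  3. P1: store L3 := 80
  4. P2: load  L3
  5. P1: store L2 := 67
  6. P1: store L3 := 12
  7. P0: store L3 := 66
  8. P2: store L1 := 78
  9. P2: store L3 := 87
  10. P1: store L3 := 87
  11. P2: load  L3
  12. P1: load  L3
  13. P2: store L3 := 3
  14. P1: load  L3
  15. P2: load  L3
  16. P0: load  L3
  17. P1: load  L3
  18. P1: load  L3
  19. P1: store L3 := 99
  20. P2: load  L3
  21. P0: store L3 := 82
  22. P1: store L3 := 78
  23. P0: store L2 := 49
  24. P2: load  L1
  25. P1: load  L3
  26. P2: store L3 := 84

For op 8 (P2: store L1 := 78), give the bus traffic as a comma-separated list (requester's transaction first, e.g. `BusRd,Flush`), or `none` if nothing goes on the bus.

[1] P1: load  L0 | P0:I, P1:E(40), P2:I | bus: BusRd
[2] P2: store L3 := 99 | P0:I, P1:I, P2:M(99) | bus: BusRdX
[3] P1: store L3 := 80 | P0:I, P1:M(80), P2:I | bus: BusRdX,Flush
[4] P2: load  L3 | P0:I, P1:S(80), P2:S(80) | bus: BusRd,Flush
[5] P1: store L2 := 67 | P0:I, P1:M(67), P2:I | bus: BusRdX
[6] P1: store L3 := 12 | P0:I, P1:M(12), P2:I | bus: BusUpgr
[7] P0: store L3 := 66 | P0:M(66), P1:I, P2:I | bus: BusRdX,Flush
[8] P2: store L1 := 78 | P0:I, P1:I, P2:M(78) | bus: BusRdX
[9] P2: store L3 := 87 | P0:I, P1:I, P2:M(87) | bus: BusRdX,Flush
[10] P1: store L3 := 87 | P0:I, P1:M(87), P2:I | bus: BusRdX,Flush
[11] P2: load  L3 | P0:I, P1:S(87), P2:S(87) | bus: BusRd,Flush
[12] P1: load  L3 | P0:I, P1:S(87), P2:S(87) | bus: none
[13] P2: store L3 := 3 | P0:I, P1:I, P2:M(3) | bus: BusUpgr
[14] P1: load  L3 | P0:I, P1:S(3), P2:S(3) | bus: BusRd,Flush
[15] P2: load  L3 | P0:I, P1:S(3), P2:S(3) | bus: none
[16] P0: load  L3 | P0:S(3), P1:S(3), P2:S(3) | bus: BusRd
[17] P1: load  L3 | P0:S(3), P1:S(3), P2:S(3) | bus: none
[18] P1: load  L3 | P0:S(3), P1:S(3), P2:S(3) | bus: none
[19] P1: store L3 := 99 | P0:I, P1:M(99), P2:I | bus: BusUpgr
[20] P2: load  L3 | P0:I, P1:S(99), P2:S(99) | bus: BusRd,Flush
[21] P0: store L3 := 82 | P0:M(82), P1:I, P2:I | bus: BusRdX
[22] P1: store L3 := 78 | P0:I, P1:M(78), P2:I | bus: BusRdX,Flush
[23] P0: store L2 := 49 | P0:M(49), P1:I, P2:I | bus: BusRdX,Flush
[24] P2: load  L1 | P0:I, P1:I, P2:M(78) | bus: none
[25] P1: load  L3 | P0:I, P1:M(78), P2:I | bus: none
[26] P2: store L3 := 84 | P0:I, P1:I, P2:M(84) | bus: BusRdX,Flush

bus = BusRdX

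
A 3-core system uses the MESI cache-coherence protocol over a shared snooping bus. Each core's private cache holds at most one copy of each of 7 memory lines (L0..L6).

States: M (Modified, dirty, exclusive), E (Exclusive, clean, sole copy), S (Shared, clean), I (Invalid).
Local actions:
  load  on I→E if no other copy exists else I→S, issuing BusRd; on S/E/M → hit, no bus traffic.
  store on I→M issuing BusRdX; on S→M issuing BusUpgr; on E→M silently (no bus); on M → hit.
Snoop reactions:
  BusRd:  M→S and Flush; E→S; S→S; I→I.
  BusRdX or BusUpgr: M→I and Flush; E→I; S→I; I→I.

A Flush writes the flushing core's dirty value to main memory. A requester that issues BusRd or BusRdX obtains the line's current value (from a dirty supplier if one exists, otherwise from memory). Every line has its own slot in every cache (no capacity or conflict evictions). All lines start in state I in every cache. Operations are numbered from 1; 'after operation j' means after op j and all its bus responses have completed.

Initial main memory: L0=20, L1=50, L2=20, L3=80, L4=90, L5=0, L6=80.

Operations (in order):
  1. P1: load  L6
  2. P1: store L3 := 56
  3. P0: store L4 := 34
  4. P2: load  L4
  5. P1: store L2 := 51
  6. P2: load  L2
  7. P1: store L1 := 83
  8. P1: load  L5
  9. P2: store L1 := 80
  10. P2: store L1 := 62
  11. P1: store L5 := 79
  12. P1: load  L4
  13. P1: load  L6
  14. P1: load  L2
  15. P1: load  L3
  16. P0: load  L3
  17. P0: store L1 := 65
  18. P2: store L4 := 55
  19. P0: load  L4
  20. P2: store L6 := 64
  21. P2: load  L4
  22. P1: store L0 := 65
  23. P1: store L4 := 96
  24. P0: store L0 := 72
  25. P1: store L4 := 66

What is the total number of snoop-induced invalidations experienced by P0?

1. P1: load  L6  bus=[BusRd]  L6: P0=I P1=E P2=I  mem[L6]=80
2. P1: store L3 := 56  bus=[BusRdX]  L3: P0=I P1=M P2=I  mem[L3]=80
3. P0: store L4 := 34  bus=[BusRdX]  L4: P0=M P1=I P2=I  mem[L4]=90
4. P2: load  L4  bus=[BusRd,Flush]  L4: P0=S P1=I P2=S  mem[L4]=34
5. P1: store L2 := 51  bus=[BusRdX]  L2: P0=I P1=M P2=I  mem[L2]=20
6. P2: load  L2  bus=[BusRd,Flush]  L2: P0=I P1=S P2=S  mem[L2]=51
7. P1: store L1 := 83  bus=[BusRdX]  L1: P0=I P1=M P2=I  mem[L1]=50
8. P1: load  L5  bus=[BusRd]  L5: P0=I P1=E P2=I  mem[L5]=0
9. P2: store L1 := 80  bus=[BusRdX,Flush]  L1: P0=I P1=I P2=M  mem[L1]=83
10. P2: store L1 := 62  bus=[-]  L1: P0=I P1=I P2=M  mem[L1]=83
11. P1: store L5 := 79  bus=[-]  L5: P0=I P1=M P2=I  mem[L5]=0
12. P1: load  L4  bus=[BusRd]  L4: P0=S P1=S P2=S  mem[L4]=34
13. P1: load  L6  bus=[-]  L6: P0=I P1=E P2=I  mem[L6]=80
14. P1: load  L2  bus=[-]  L2: P0=I P1=S P2=S  mem[L2]=51
15. P1: load  L3  bus=[-]  L3: P0=I P1=M P2=I  mem[L3]=80
16. P0: load  L3  bus=[BusRd,Flush]  L3: P0=S P1=S P2=I  mem[L3]=56
17. P0: store L1 := 65  bus=[BusRdX,Flush]  L1: P0=M P1=I P2=I  mem[L1]=62
18. P2: store L4 := 55  bus=[BusUpgr]  L4: P0=I P1=I P2=M  mem[L4]=34
19. P0: load  L4  bus=[BusRd,Flush]  L4: P0=S P1=I P2=S  mem[L4]=55
20. P2: store L6 := 64  bus=[BusRdX]  L6: P0=I P1=I P2=M  mem[L6]=80
21. P2: load  L4  bus=[-]  L4: P0=S P1=I P2=S  mem[L4]=55
22. P1: store L0 := 65  bus=[BusRdX]  L0: P0=I P1=M P2=I  mem[L0]=20
23. P1: store L4 := 96  bus=[BusRdX]  L4: P0=I P1=M P2=I  mem[L4]=55
24. P0: store L0 := 72  bus=[BusRdX,Flush]  L0: P0=M P1=I P2=I  mem[L0]=65
25. P1: store L4 := 66  bus=[-]  L4: P0=I P1=M P2=I  mem[L4]=55

invalidations = 2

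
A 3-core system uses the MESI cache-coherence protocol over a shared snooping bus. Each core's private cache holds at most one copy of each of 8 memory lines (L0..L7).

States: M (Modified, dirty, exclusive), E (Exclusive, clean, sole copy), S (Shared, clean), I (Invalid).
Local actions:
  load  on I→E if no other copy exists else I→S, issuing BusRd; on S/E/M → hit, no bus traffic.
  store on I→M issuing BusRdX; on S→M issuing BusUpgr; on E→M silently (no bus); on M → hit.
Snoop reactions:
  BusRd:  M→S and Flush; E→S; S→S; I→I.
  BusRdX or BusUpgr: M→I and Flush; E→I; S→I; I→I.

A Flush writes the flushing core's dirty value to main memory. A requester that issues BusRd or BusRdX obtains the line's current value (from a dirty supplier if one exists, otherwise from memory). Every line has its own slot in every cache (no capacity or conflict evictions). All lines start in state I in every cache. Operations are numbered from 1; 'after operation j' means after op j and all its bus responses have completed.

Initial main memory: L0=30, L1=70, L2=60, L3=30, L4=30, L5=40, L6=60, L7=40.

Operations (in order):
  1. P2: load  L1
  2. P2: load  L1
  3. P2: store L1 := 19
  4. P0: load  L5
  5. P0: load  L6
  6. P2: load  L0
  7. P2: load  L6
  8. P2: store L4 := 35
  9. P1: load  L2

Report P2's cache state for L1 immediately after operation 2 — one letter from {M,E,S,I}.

state = E

1. P2: load  L1  bus=[BusRd]  L1: P0=I P1=I P2=E  mem[L1]=70
2. P2: load  L1  bus=[-]  L1: P0=I P1=I P2=E  mem[L1]=70
3. P2: store L1 := 19  bus=[-]  L1: P0=I P1=I P2=M  mem[L1]=70
4. P0: load  L5  bus=[BusRd]  L5: P0=E P1=I P2=I  mem[L5]=40
5. P0: load  L6  bus=[BusRd]  L6: P0=E P1=I P2=I  mem[L6]=60
6. P2: load  L0  bus=[BusRd]  L0: P0=I P1=I P2=E  mem[L0]=30
7. P2: load  L6  bus=[BusRd]  L6: P0=S P1=I P2=S  mem[L6]=60
8. P2: store L4 := 35  bus=[BusRdX]  L4: P0=I P1=I P2=M  mem[L4]=30
9. P1: load  L2  bus=[BusRd]  L2: P0=I P1=E P2=I  mem[L2]=60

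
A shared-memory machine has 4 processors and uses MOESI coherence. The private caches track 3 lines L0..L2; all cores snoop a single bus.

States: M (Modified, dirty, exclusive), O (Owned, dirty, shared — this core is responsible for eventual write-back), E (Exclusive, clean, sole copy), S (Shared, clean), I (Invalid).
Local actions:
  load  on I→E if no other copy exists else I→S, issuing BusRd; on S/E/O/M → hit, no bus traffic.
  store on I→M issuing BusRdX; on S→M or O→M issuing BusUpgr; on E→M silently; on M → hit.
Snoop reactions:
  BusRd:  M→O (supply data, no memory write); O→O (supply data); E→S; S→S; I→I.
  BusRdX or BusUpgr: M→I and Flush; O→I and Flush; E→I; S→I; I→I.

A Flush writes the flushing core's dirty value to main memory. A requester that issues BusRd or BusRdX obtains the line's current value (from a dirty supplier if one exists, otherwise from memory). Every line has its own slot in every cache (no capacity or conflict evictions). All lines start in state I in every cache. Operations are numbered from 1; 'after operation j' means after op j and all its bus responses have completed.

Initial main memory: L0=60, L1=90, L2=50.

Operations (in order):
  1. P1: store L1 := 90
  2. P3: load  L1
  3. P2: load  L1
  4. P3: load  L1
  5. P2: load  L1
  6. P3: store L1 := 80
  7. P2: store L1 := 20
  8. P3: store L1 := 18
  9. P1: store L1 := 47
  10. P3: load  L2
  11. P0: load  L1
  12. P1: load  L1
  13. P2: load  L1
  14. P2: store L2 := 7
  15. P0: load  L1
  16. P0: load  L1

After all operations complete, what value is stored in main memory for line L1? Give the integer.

memory[L1] = 18

[1] P1: store L1 := 90 | P0:I, P1:M(90), P2:I, P3:I | bus: BusRdX
[2] P3: load  L1 | P0:I, P1:O(90), P2:I, P3:S(90) | bus: BusRd
[3] P2: load  L1 | P0:I, P1:O(90), P2:S(90), P3:S(90) | bus: BusRd
[4] P3: load  L1 | P0:I, P1:O(90), P2:S(90), P3:S(90) | bus: none
[5] P2: load  L1 | P0:I, P1:O(90), P2:S(90), P3:S(90) | bus: none
[6] P3: store L1 := 80 | P0:I, P1:I, P2:I, P3:M(80) | bus: BusUpgr,Flush
[7] P2: store L1 := 20 | P0:I, P1:I, P2:M(20), P3:I | bus: BusRdX,Flush
[8] P3: store L1 := 18 | P0:I, P1:I, P2:I, P3:M(18) | bus: BusRdX,Flush
[9] P1: store L1 := 47 | P0:I, P1:M(47), P2:I, P3:I | bus: BusRdX,Flush
[10] P3: load  L2 | P0:I, P1:I, P2:I, P3:E(50) | bus: BusRd
[11] P0: load  L1 | P0:S(47), P1:O(47), P2:I, P3:I | bus: BusRd
[12] P1: load  L1 | P0:S(47), P1:O(47), P2:I, P3:I | bus: none
[13] P2: load  L1 | P0:S(47), P1:O(47), P2:S(47), P3:I | bus: BusRd
[14] P2: store L2 := 7 | P0:I, P1:I, P2:M(7), P3:I | bus: BusRdX
[15] P0: load  L1 | P0:S(47), P1:O(47), P2:S(47), P3:I | bus: none
[16] P0: load  L1 | P0:S(47), P1:O(47), P2:S(47), P3:I | bus: none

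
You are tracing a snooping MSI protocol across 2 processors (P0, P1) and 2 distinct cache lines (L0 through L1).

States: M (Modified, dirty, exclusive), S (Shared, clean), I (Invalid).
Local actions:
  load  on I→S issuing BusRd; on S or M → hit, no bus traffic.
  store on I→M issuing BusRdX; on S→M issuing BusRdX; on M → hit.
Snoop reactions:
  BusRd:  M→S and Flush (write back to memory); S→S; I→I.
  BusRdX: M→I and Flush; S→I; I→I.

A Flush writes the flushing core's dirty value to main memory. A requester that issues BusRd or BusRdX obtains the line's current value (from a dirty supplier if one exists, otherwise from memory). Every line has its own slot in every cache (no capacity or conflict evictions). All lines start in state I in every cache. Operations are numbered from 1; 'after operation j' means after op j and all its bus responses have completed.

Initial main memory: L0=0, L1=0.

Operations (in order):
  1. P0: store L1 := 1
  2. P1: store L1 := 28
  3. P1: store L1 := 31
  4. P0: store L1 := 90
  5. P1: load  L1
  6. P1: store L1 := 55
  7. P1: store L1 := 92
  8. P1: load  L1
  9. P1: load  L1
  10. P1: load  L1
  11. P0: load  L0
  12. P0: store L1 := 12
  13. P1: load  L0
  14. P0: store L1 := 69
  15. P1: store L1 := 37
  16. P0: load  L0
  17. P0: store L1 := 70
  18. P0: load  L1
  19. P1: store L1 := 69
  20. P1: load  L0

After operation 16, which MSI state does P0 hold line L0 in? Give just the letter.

1. P0: store L1 := 1  bus=[BusRdX]  L1: P0=M P1=I  mem[L1]=0
2. P1: store L1 := 28  bus=[BusRdX,Flush]  L1: P0=I P1=M  mem[L1]=1
3. P1: store L1 := 31  bus=[-]  L1: P0=I P1=M  mem[L1]=1
4. P0: store L1 := 90  bus=[BusRdX,Flush]  L1: P0=M P1=I  mem[L1]=31
5. P1: load  L1  bus=[BusRd,Flush]  L1: P0=S P1=S  mem[L1]=90
6. P1: store L1 := 55  bus=[BusRdX]  L1: P0=I P1=M  mem[L1]=90
7. P1: store L1 := 92  bus=[-]  L1: P0=I P1=M  mem[L1]=90
8. P1: load  L1  bus=[-]  L1: P0=I P1=M  mem[L1]=90
9. P1: load  L1  bus=[-]  L1: P0=I P1=M  mem[L1]=90
10. P1: load  L1  bus=[-]  L1: P0=I P1=M  mem[L1]=90
11. P0: load  L0  bus=[BusRd]  L0: P0=S P1=I  mem[L0]=0
12. P0: store L1 := 12  bus=[BusRdX,Flush]  L1: P0=M P1=I  mem[L1]=92
13. P1: load  L0  bus=[BusRd]  L0: P0=S P1=S  mem[L0]=0
14. P0: store L1 := 69  bus=[-]  L1: P0=M P1=I  mem[L1]=92
15. P1: store L1 := 37  bus=[BusRdX,Flush]  L1: P0=I P1=M  mem[L1]=69
16. P0: load  L0  bus=[-]  L0: P0=S P1=S  mem[L0]=0
17. P0: store L1 := 70  bus=[BusRdX,Flush]  L1: P0=M P1=I  mem[L1]=37
18. P0: load  L1  bus=[-]  L1: P0=M P1=I  mem[L1]=37
19. P1: store L1 := 69  bus=[BusRdX,Flush]  L1: P0=I P1=M  mem[L1]=70
20. P1: load  L0  bus=[-]  L0: P0=S P1=S  mem[L0]=0

state = S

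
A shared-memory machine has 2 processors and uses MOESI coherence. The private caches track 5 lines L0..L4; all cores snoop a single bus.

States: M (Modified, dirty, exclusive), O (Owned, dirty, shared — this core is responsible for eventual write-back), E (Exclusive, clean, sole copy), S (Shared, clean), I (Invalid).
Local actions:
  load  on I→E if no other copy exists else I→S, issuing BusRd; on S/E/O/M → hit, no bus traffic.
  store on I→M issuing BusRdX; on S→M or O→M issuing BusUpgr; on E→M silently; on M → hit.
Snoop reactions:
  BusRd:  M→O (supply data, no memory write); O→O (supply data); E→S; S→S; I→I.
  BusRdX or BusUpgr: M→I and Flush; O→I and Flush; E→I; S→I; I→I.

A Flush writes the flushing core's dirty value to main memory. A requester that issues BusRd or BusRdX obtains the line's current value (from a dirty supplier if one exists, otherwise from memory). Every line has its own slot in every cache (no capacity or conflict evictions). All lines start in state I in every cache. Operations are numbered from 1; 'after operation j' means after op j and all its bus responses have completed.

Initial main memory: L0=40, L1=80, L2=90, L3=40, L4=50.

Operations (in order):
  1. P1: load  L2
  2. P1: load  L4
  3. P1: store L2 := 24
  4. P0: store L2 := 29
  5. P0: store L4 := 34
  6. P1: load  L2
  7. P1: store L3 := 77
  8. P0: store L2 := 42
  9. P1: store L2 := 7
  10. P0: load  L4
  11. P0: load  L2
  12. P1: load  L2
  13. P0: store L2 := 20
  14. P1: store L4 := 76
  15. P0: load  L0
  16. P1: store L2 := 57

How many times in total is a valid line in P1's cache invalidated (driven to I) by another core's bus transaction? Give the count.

[1] P1: load  L2 | P0:I, P1:E(90) | bus: BusRd
[2] P1: load  L4 | P0:I, P1:E(50) | bus: BusRd
[3] P1: store L2 := 24 | P0:I, P1:M(24) | bus: none
[4] P0: store L2 := 29 | P0:M(29), P1:I | bus: BusRdX,Flush
[5] P0: store L4 := 34 | P0:M(34), P1:I | bus: BusRdX
[6] P1: load  L2 | P0:O(29), P1:S(29) | bus: BusRd
[7] P1: store L3 := 77 | P0:I, P1:M(77) | bus: BusRdX
[8] P0: store L2 := 42 | P0:M(42), P1:I | bus: BusUpgr
[9] P1: store L2 := 7 | P0:I, P1:M(7) | bus: BusRdX,Flush
[10] P0: load  L4 | P0:M(34), P1:I | bus: none
[11] P0: load  L2 | P0:S(7), P1:O(7) | bus: BusRd
[12] P1: load  L2 | P0:S(7), P1:O(7) | bus: none
[13] P0: store L2 := 20 | P0:M(20), P1:I | bus: BusUpgr,Flush
[14] P1: store L4 := 76 | P0:I, P1:M(76) | bus: BusRdX,Flush
[15] P0: load  L0 | P0:E(40), P1:I | bus: BusRd
[16] P1: store L2 := 57 | P0:I, P1:M(57) | bus: BusRdX,Flush

invalidations = 4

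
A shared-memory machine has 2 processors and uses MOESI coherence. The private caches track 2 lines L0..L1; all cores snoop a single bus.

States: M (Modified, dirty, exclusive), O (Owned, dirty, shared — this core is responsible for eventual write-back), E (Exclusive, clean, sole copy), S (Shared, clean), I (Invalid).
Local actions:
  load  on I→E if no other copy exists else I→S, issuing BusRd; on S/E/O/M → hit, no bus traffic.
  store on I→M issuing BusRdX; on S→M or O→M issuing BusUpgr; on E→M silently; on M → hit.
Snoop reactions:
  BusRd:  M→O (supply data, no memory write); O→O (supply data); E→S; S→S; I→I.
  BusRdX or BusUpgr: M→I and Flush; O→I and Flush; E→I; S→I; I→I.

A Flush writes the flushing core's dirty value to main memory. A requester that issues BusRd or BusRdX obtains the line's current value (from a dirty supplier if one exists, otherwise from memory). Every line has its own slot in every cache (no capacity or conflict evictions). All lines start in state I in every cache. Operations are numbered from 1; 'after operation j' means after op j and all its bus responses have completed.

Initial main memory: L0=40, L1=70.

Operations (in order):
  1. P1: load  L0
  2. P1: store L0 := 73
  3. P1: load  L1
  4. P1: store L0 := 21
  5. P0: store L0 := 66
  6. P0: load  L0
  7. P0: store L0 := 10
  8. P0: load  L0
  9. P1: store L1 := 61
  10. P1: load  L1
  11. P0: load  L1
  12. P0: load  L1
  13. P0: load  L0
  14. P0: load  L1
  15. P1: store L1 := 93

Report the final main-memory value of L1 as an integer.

memory[L1] = 70

[1] P1: load  L0 | P0:I, P1:E(40) | bus: BusRd
[2] P1: store L0 := 73 | P0:I, P1:M(73) | bus: none
[3] P1: load  L1 | P0:I, P1:E(70) | bus: BusRd
[4] P1: store L0 := 21 | P0:I, P1:M(21) | bus: none
[5] P0: store L0 := 66 | P0:M(66), P1:I | bus: BusRdX,Flush
[6] P0: load  L0 | P0:M(66), P1:I | bus: none
[7] P0: store L0 := 10 | P0:M(10), P1:I | bus: none
[8] P0: load  L0 | P0:M(10), P1:I | bus: none
[9] P1: store L1 := 61 | P0:I, P1:M(61) | bus: none
[10] P1: load  L1 | P0:I, P1:M(61) | bus: none
[11] P0: load  L1 | P0:S(61), P1:O(61) | bus: BusRd
[12] P0: load  L1 | P0:S(61), P1:O(61) | bus: none
[13] P0: load  L0 | P0:M(10), P1:I | bus: none
[14] P0: load  L1 | P0:S(61), P1:O(61) | bus: none
[15] P1: store L1 := 93 | P0:I, P1:M(93) | bus: BusUpgr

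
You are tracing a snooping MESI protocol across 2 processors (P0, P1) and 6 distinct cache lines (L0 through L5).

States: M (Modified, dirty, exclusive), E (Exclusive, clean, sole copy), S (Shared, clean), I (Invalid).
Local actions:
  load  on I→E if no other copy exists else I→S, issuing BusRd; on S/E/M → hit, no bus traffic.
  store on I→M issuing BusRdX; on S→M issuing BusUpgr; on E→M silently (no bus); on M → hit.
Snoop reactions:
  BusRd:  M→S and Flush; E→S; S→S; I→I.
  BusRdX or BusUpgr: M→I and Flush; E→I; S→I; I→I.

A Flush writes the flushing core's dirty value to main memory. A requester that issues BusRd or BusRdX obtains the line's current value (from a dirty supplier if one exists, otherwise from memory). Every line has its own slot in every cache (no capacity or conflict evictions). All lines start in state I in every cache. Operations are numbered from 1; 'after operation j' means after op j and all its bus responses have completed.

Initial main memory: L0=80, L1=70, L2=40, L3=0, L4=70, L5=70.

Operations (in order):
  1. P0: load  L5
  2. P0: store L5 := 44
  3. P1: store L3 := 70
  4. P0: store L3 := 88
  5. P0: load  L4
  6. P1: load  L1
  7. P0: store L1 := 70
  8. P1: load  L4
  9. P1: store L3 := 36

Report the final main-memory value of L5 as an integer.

1. P0: load  L5  bus=[BusRd]  L5: P0=E P1=I  mem[L5]=70
2. P0: store L5 := 44  bus=[-]  L5: P0=M P1=I  mem[L5]=70
3. P1: store L3 := 70  bus=[BusRdX]  L3: P0=I P1=M  mem[L3]=0
4. P0: store L3 := 88  bus=[BusRdX,Flush]  L3: P0=M P1=I  mem[L3]=70
5. P0: load  L4  bus=[BusRd]  L4: P0=E P1=I  mem[L4]=70
6. P1: load  L1  bus=[BusRd]  L1: P0=I P1=E  mem[L1]=70
7. P0: store L1 := 70  bus=[BusRdX]  L1: P0=M P1=I  mem[L1]=70
8. P1: load  L4  bus=[BusRd]  L4: P0=S P1=S  mem[L4]=70
9. P1: store L3 := 36  bus=[BusRdX,Flush]  L3: P0=I P1=M  mem[L3]=88

memory[L5] = 70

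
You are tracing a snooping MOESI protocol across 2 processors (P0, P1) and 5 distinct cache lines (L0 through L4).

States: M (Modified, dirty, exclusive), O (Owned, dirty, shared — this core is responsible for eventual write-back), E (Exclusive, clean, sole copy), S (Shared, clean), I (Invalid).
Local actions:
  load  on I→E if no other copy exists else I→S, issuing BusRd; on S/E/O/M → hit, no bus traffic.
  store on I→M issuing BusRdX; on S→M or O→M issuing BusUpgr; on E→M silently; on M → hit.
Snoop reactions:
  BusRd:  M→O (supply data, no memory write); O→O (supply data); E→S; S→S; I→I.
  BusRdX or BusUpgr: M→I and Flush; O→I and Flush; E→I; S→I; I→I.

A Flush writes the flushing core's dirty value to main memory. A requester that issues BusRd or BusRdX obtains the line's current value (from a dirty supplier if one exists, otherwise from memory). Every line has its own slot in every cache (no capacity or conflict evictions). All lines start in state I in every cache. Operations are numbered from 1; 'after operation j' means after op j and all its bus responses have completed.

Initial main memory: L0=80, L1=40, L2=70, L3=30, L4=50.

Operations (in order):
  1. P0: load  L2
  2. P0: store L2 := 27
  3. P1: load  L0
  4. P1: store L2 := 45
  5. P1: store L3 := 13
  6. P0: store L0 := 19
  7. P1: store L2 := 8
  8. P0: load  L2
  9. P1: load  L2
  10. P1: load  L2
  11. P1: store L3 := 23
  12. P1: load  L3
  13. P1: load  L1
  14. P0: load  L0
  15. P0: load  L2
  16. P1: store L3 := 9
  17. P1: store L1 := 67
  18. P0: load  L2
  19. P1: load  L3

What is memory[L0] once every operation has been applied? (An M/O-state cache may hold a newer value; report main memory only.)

1. P0: load  L2  bus=[BusRd]  L2: P0=E P1=I  mem[L2]=70
2. P0: store L2 := 27  bus=[-]  L2: P0=M P1=I  mem[L2]=70
3. P1: load  L0  bus=[BusRd]  L0: P0=I P1=E  mem[L0]=80
4. P1: store L2 := 45  bus=[BusRdX,Flush]  L2: P0=I P1=M  mem[L2]=27
5. P1: store L3 := 13  bus=[BusRdX]  L3: P0=I P1=M  mem[L3]=30
6. P0: store L0 := 19  bus=[BusRdX]  L0: P0=M P1=I  mem[L0]=80
7. P1: store L2 := 8  bus=[-]  L2: P0=I P1=M  mem[L2]=27
8. P0: load  L2  bus=[BusRd]  L2: P0=S P1=O  mem[L2]=27
9. P1: load  L2  bus=[-]  L2: P0=S P1=O  mem[L2]=27
10. P1: load  L2  bus=[-]  L2: P0=S P1=O  mem[L2]=27
11. P1: store L3 := 23  bus=[-]  L3: P0=I P1=M  mem[L3]=30
12. P1: load  L3  bus=[-]  L3: P0=I P1=M  mem[L3]=30
13. P1: load  L1  bus=[BusRd]  L1: P0=I P1=E  mem[L1]=40
14. P0: load  L0  bus=[-]  L0: P0=M P1=I  mem[L0]=80
15. P0: load  L2  bus=[-]  L2: P0=S P1=O  mem[L2]=27
16. P1: store L3 := 9  bus=[-]  L3: P0=I P1=M  mem[L3]=30
17. P1: store L1 := 67  bus=[-]  L1: P0=I P1=M  mem[L1]=40
18. P0: load  L2  bus=[-]  L2: P0=S P1=O  mem[L2]=27
19. P1: load  L3  bus=[-]  L3: P0=I P1=M  mem[L3]=30

memory[L0] = 80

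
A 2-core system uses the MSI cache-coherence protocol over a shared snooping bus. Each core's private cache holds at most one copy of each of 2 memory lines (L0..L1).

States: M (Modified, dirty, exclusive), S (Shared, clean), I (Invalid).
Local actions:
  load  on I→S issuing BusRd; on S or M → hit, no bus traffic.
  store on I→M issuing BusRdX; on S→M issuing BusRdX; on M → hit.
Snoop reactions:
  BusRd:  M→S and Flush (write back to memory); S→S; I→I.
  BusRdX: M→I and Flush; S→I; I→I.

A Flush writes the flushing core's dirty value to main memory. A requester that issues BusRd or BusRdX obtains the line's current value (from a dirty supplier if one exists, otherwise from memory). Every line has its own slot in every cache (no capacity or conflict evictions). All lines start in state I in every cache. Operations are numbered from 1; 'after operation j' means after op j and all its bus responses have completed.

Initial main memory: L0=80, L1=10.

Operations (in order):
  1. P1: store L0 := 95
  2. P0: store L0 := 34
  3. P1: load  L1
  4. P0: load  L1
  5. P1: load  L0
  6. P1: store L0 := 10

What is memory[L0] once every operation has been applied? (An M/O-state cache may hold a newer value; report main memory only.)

memory[L0] = 34

step 1: P1: store L0 := 95  ⟶  IM  (L0)  txn=BusRdX  M[L0]=80
step 2: P0: store L0 := 34  ⟶  MI  (L0)  txn=BusRdX+Flush  M[L0]=95
step 3: P1: load  L1  ⟶  IS  (L1)  txn=BusRd  M[L1]=10
step 4: P0: load  L1  ⟶  SS  (L1)  txn=BusRd  M[L1]=10
step 5: P1: load  L0  ⟶  SS  (L0)  txn=BusRd+Flush  M[L0]=34
step 6: P1: store L0 := 10  ⟶  IM  (L0)  txn=BusRdX  M[L0]=34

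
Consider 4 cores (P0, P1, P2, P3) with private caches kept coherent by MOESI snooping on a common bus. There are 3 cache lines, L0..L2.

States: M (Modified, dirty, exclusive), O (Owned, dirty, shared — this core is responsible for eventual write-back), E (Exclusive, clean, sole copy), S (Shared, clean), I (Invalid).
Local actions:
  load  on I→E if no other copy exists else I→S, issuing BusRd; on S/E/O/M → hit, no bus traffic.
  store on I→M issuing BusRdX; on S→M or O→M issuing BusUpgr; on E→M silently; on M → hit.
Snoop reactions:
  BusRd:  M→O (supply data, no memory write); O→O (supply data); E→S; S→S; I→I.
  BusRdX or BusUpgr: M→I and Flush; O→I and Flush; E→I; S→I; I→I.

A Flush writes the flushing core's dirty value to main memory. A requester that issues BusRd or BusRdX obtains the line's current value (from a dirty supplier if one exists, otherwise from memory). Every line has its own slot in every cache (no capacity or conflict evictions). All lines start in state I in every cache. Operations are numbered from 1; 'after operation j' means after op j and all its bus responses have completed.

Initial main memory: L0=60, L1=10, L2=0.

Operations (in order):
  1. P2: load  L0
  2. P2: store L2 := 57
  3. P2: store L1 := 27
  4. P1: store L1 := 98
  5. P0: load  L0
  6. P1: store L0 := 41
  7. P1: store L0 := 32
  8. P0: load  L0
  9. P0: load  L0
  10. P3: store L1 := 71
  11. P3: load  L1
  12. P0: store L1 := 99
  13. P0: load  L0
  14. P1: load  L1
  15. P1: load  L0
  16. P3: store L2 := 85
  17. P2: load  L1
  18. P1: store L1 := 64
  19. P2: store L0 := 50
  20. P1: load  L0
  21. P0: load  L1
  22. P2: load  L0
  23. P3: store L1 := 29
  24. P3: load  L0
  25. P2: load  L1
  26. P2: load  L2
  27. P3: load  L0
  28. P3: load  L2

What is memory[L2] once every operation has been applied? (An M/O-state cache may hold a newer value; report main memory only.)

1. P2: load  L0  bus=[BusRd]  L0: P0=I P1=I P2=E P3=I  mem[L0]=60
2. P2: store L2 := 57  bus=[BusRdX]  L2: P0=I P1=I P2=M P3=I  mem[L2]=0
3. P2: store L1 := 27  bus=[BusRdX]  L1: P0=I P1=I P2=M P3=I  mem[L1]=10
4. P1: store L1 := 98  bus=[BusRdX,Flush]  L1: P0=I P1=M P2=I P3=I  mem[L1]=27
5. P0: load  L0  bus=[BusRd]  L0: P0=S P1=I P2=S P3=I  mem[L0]=60
6. P1: store L0 := 41  bus=[BusRdX]  L0: P0=I P1=M P2=I P3=I  mem[L0]=60
7. P1: store L0 := 32  bus=[-]  L0: P0=I P1=M P2=I P3=I  mem[L0]=60
8. P0: load  L0  bus=[BusRd]  L0: P0=S P1=O P2=I P3=I  mem[L0]=60
9. P0: load  L0  bus=[-]  L0: P0=S P1=O P2=I P3=I  mem[L0]=60
10. P3: store L1 := 71  bus=[BusRdX,Flush]  L1: P0=I P1=I P2=I P3=M  mem[L1]=98
11. P3: load  L1  bus=[-]  L1: P0=I P1=I P2=I P3=M  mem[L1]=98
12. P0: store L1 := 99  bus=[BusRdX,Flush]  L1: P0=M P1=I P2=I P3=I  mem[L1]=71
13. P0: load  L0  bus=[-]  L0: P0=S P1=O P2=I P3=I  mem[L0]=60
14. P1: load  L1  bus=[BusRd]  L1: P0=O P1=S P2=I P3=I  mem[L1]=71
15. P1: load  L0  bus=[-]  L0: P0=S P1=O P2=I P3=I  mem[L0]=60
16. P3: store L2 := 85  bus=[BusRdX,Flush]  L2: P0=I P1=I P2=I P3=M  mem[L2]=57
17. P2: load  L1  bus=[BusRd]  L1: P0=O P1=S P2=S P3=I  mem[L1]=71
18. P1: store L1 := 64  bus=[BusUpgr,Flush]  L1: P0=I P1=M P2=I P3=I  mem[L1]=99
19. P2: store L0 := 50  bus=[BusRdX,Flush]  L0: P0=I P1=I P2=M P3=I  mem[L0]=32
20. P1: load  L0  bus=[BusRd]  L0: P0=I P1=S P2=O P3=I  mem[L0]=32
21. P0: load  L1  bus=[BusRd]  L1: P0=S P1=O P2=I P3=I  mem[L1]=99
22. P2: load  L0  bus=[-]  L0: P0=I P1=S P2=O P3=I  mem[L0]=32
23. P3: store L1 := 29  bus=[BusRdX,Flush]  L1: P0=I P1=I P2=I P3=M  mem[L1]=64
24. P3: load  L0  bus=[BusRd]  L0: P0=I P1=S P2=O P3=S  mem[L0]=32
25. P2: load  L1  bus=[BusRd]  L1: P0=I P1=I P2=S P3=O  mem[L1]=64
26. P2: load  L2  bus=[BusRd]  L2: P0=I P1=I P2=S P3=O  mem[L2]=57
27. P3: load  L0  bus=[-]  L0: P0=I P1=S P2=O P3=S  mem[L0]=32
28. P3: load  L2  bus=[-]  L2: P0=I P1=I P2=S P3=O  mem[L2]=57

memory[L2] = 57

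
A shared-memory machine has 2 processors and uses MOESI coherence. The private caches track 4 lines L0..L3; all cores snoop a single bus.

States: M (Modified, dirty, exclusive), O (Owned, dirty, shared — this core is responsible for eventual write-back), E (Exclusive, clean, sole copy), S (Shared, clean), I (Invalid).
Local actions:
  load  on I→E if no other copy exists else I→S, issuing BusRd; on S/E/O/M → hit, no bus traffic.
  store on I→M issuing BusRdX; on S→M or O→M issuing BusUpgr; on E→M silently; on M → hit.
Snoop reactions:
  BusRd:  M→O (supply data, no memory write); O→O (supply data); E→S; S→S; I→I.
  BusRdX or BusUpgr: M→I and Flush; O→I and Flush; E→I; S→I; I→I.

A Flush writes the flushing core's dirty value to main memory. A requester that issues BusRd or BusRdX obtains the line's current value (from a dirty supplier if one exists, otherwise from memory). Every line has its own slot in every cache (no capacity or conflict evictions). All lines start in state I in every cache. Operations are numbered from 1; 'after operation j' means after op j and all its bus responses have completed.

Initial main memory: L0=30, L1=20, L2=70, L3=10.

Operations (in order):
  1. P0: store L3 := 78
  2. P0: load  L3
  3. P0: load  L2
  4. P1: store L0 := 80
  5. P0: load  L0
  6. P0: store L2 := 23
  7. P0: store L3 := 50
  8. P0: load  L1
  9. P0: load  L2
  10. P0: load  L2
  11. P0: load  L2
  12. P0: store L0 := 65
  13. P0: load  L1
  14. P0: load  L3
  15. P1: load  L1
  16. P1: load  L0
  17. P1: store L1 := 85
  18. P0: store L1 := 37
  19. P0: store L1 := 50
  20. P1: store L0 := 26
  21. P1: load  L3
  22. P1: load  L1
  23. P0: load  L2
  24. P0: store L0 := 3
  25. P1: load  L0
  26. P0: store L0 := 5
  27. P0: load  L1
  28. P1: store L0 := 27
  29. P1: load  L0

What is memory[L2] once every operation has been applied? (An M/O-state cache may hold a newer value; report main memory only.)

memory[L2] = 70

step 1: P0: store L3 := 78  ⟶  MI  (L3)  txn=BusRdX  M[L3]=10
step 2: P0: load  L3  ⟶  MI  (L3)  txn=∅  M[L3]=10
step 3: P0: load  L2  ⟶  EI  (L2)  txn=BusRd  M[L2]=70
step 4: P1: store L0 := 80  ⟶  IM  (L0)  txn=BusRdX  M[L0]=30
step 5: P0: load  L0  ⟶  SO  (L0)  txn=BusRd  M[L0]=30
step 6: P0: store L2 := 23  ⟶  MI  (L2)  txn=∅  M[L2]=70
step 7: P0: store L3 := 50  ⟶  MI  (L3)  txn=∅  M[L3]=10
step 8: P0: load  L1  ⟶  EI  (L1)  txn=BusRd  M[L1]=20
step 9: P0: load  L2  ⟶  MI  (L2)  txn=∅  M[L2]=70
step 10: P0: load  L2  ⟶  MI  (L2)  txn=∅  M[L2]=70
step 11: P0: load  L2  ⟶  MI  (L2)  txn=∅  M[L2]=70
step 12: P0: store L0 := 65  ⟶  MI  (L0)  txn=BusUpgr+Flush  M[L0]=80
step 13: P0: load  L1  ⟶  EI  (L1)  txn=∅  M[L1]=20
step 14: P0: load  L3  ⟶  MI  (L3)  txn=∅  M[L3]=10
step 15: P1: load  L1  ⟶  SS  (L1)  txn=BusRd  M[L1]=20
step 16: P1: load  L0  ⟶  OS  (L0)  txn=BusRd  M[L0]=80
step 17: P1: store L1 := 85  ⟶  IM  (L1)  txn=BusUpgr  M[L1]=20
step 18: P0: store L1 := 37  ⟶  MI  (L1)  txn=BusRdX+Flush  M[L1]=85
step 19: P0: store L1 := 50  ⟶  MI  (L1)  txn=∅  M[L1]=85
step 20: P1: store L0 := 26  ⟶  IM  (L0)  txn=BusUpgr+Flush  M[L0]=65
step 21: P1: load  L3  ⟶  OS  (L3)  txn=BusRd  M[L3]=10
step 22: P1: load  L1  ⟶  OS  (L1)  txn=BusRd  M[L1]=85
step 23: P0: load  L2  ⟶  MI  (L2)  txn=∅  M[L2]=70
step 24: P0: store L0 := 3  ⟶  MI  (L0)  txn=BusRdX+Flush  M[L0]=26
step 25: P1: load  L0  ⟶  OS  (L0)  txn=BusRd  M[L0]=26
step 26: P0: store L0 := 5  ⟶  MI  (L0)  txn=BusUpgr  M[L0]=26
step 27: P0: load  L1  ⟶  OS  (L1)  txn=∅  M[L1]=85
step 28: P1: store L0 := 27  ⟶  IM  (L0)  txn=BusRdX+Flush  M[L0]=5
step 29: P1: load  L0  ⟶  IM  (L0)  txn=∅  M[L0]=5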